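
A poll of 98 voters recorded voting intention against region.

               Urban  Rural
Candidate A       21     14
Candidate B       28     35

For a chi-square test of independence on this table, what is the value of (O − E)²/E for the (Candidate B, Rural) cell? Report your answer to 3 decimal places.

0.389

Row total (Candidate B) = 63; column total (Rural) = 49; N = 98.
Expected count E = 63 × 49 / 98 = 31.5000.
Contribution = (O − E)²/E = (35 − 31.5000)² / 31.5000 = 0.389.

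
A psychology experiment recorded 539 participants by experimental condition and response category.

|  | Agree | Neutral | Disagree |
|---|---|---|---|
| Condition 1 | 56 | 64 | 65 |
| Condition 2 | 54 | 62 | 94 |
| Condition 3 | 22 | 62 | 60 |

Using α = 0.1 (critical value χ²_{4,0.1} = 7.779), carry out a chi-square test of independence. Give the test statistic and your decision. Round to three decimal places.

14.429; reject H₀

Row totals: 185, 210, 144. Column totals: 132, 188, 219. Grand total N = 539.
Expected counts (row total × column total / N):
  Condition 1, Agree: 185×132/539 = 45.3061
  Condition 1, Neutral: 185×188/539 = 64.5269
  Condition 1, Disagree: 185×219/539 = 75.1670
  Condition 2, Agree: 210×132/539 = 51.4286
  Condition 2, Neutral: 210×188/539 = 73.2468
  Condition 2, Disagree: 210×219/539 = 85.3247
  Condition 3, Agree: 144×132/539 = 35.2653
  Condition 3, Neutral: 144×188/539 = 50.2263
  Condition 3, Disagree: 144×219/539 = 58.5083
Contributions (O − E)²/E:
  (56 − 45.3061)²/45.3061 = 2.5242
  (64 − 64.5269)²/64.5269 = 0.0043
  (65 − 75.1670)²/75.1670 = 1.3752
  (54 − 51.4286)²/51.4286 = 0.1286
  (62 − 73.2468)²/73.2468 = 1.7269
  (94 − 85.3247)²/85.3247 = 0.8821
  (22 − 35.2653)²/35.2653 = 4.9898
  (62 − 50.2263)²/50.2263 = 2.7599
  (60 − 58.5083)²/58.5083 = 0.0380
χ² = 2.5242 + 0.0043 + 1.3752 + 0.1286 + 1.7269 + 0.8821 + 4.9898 + 2.7599 + 0.0380 = 14.429
df = (3−1)(3−1) = 4. Since 14.429 > 7.779, reject the null hypothesis of independence at α = 0.1.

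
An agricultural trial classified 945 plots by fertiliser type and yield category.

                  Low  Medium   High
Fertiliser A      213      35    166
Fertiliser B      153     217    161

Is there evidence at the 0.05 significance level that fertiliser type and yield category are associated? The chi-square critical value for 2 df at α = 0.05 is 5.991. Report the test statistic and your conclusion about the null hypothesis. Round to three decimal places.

Row totals: 414, 531. Column totals: 366, 252, 327. Grand total N = 945.
Expected counts (row total × column total / N):
  Fertiliser A, Low: 414×366/945 = 160.34286
  Fertiliser A, Medium: 414×252/945 = 110.40000
  Fertiliser A, High: 414×327/945 = 143.25714
  Fertiliser B, Low: 531×366/945 = 205.65714
  Fertiliser B, Medium: 531×252/945 = 141.60000
  Fertiliser B, High: 531×327/945 = 183.74286
Contributions (O − E)²/E:
  (213 − 160.34286)²/160.34286 = 17.2928
  (35 − 110.40000)²/110.40000 = 51.4960
  (166 − 143.25714)²/143.25714 = 3.6106
  (153 − 205.65714)²/205.65714 = 13.4825
  (217 − 141.60000)²/141.60000 = 40.1494
  (161 − 183.74286)²/183.74286 = 2.8150
χ² = 17.2928 + 51.4960 + 3.6106 + 13.4825 + 40.1494 + 2.8150 = 128.846
df = (2−1)(3−1) = 2. Since 128.846 > 5.991, reject the null hypothesis of independence at α = 0.05.

128.846; reject H₀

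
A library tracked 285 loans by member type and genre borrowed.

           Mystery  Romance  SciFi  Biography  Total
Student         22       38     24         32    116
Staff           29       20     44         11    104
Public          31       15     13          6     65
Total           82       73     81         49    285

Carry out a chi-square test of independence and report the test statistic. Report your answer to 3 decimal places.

39.573

Grand total N = 285.
Expected counts (row total × column total / N):
  Student, Mystery: 116×82/285 = 33.3754
  Student, Romance: 116×73/285 = 29.7123
  Student, SciFi: 116×81/285 = 32.9684
  Student, Biography: 116×49/285 = 19.9439
  Staff, Mystery: 104×82/285 = 29.9228
  Staff, Romance: 104×73/285 = 26.6386
  Staff, SciFi: 104×81/285 = 29.5579
  Staff, Biography: 104×49/285 = 17.8807
  Public, Mystery: 65×82/285 = 18.7018
  Public, Romance: 65×73/285 = 16.6491
  Public, SciFi: 65×81/285 = 18.4737
  Public, Biography: 65×49/285 = 11.1754
Contributions (O − E)²/E:
  (22 − 33.3754)²/33.3754 = 3.8771
  (38 − 29.7123)²/29.7123 = 2.3117
  (24 − 32.9684)²/32.9684 = 2.4397
  (32 − 19.9439)²/19.9439 = 7.2879
  (29 − 29.9228)²/29.9228 = 0.0285
  (20 − 26.6386)²/26.6386 = 1.6544
  (44 − 29.5579)²/29.5579 = 7.0565
  (11 − 17.8807)²/17.8807 = 2.6478
  (31 − 18.7018)²/18.7018 = 8.0872
  (15 − 16.6491)²/16.6491 = 0.1633
  (13 − 18.4737)²/18.4737 = 1.6218
  (6 − 11.1754)²/11.1754 = 2.3968
χ² = 3.8771 + 2.3117 + 2.4397 + 7.2879 + 0.0285 + 1.6544 + 7.0565 + 2.6478 + 8.0872 + 0.1633 + 1.6218 + 2.3968 = 39.573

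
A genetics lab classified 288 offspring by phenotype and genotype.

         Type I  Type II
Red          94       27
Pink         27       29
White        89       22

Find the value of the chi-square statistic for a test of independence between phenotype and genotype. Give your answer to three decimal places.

Row totals: 121, 56, 111. Column totals: 210, 78. Grand total N = 288.
Expected counts (row total × column total / N):
  Red, Type I: 121×210/288 = 88.2292
  Red, Type II: 121×78/288 = 32.7708
  Pink, Type I: 56×210/288 = 40.8333
  Pink, Type II: 56×78/288 = 15.1667
  White, Type I: 111×210/288 = 80.9375
  White, Type II: 111×78/288 = 30.0625
Contributions (O − E)²/E:
  (94 − 88.2292)²/88.2292 = 0.3775
  (27 − 32.7708)²/32.7708 = 1.0162
  (27 − 40.8333)²/40.8333 = 4.6864
  (29 − 15.1667)²/15.1667 = 12.6171
  (89 − 80.9375)²/80.9375 = 0.8031
  (22 − 30.0625)²/30.0625 = 2.1623
χ² = 0.3775 + 1.0162 + 4.6864 + 12.6171 + 0.8031 + 2.1623 = 21.663

21.663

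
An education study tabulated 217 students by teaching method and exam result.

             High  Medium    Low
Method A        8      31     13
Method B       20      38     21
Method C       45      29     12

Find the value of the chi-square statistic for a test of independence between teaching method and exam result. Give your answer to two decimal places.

Row totals: 52, 79, 86. Column totals: 73, 98, 46. Grand total N = 217.
Expected counts (row total × column total / N):
  Method A, High: 52×73/217 = 17.493
  Method A, Medium: 52×98/217 = 23.484
  Method A, Low: 52×46/217 = 11.023
  Method B, High: 79×73/217 = 26.576
  Method B, Medium: 79×98/217 = 35.677
  Method B, Low: 79×46/217 = 16.747
  Method C, High: 86×73/217 = 28.931
  Method C, Medium: 86×98/217 = 38.839
  Method C, Low: 86×46/217 = 18.230
Contributions (O − E)²/E:
  (8 − 17.493)²/17.493 = 5.1516
  (31 − 23.484)²/23.484 = 2.4055
  (13 − 11.023)²/11.023 = 0.3546
  (20 − 26.576)²/26.576 = 1.6272
  (38 − 35.677)²/35.677 = 0.1513
  (21 − 16.747)²/16.747 = 1.0801
  (45 − 28.931)²/28.931 = 8.9251
  (29 − 38.839)²/38.839 = 2.4925
  (12 − 18.230)²/18.230 = 2.1291
χ² = 5.1516 + 2.4055 + 0.3546 + 1.6272 + 0.1513 + 1.0801 + 8.9251 + 2.4925 + 2.1291 = 24.32

24.32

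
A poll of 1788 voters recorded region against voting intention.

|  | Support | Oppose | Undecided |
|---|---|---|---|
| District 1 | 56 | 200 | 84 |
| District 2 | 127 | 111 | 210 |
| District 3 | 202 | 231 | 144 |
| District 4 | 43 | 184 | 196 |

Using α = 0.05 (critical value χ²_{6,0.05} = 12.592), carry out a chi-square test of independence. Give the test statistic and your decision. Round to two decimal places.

Row totals: 340, 448, 577, 423. Column totals: 428, 726, 634. Grand total N = 1788.
Expected counts (row total × column total / N):
  District 1, Support: 340×428/1788 = 81.387
  District 1, Oppose: 340×726/1788 = 138.054
  District 1, Undecided: 340×634/1788 = 120.559
  District 2, Support: 448×428/1788 = 107.239
  District 2, Oppose: 448×726/1788 = 181.906
  District 2, Undecided: 448×634/1788 = 158.855
  District 3, Support: 577×428/1788 = 138.119
  District 3, Oppose: 577×726/1788 = 234.285
  District 3, Undecided: 577×634/1788 = 204.596
  District 4, Support: 423×428/1788 = 101.255
  District 4, Oppose: 423×726/1788 = 171.755
  District 4, Undecided: 423×634/1788 = 149.990
Contributions (O − E)²/E:
  (56 − 81.387)²/81.387 = 7.9190
  (200 − 138.054)²/138.054 = 27.7957
  (84 − 120.559)²/120.559 = 11.0864
  (127 − 107.239)²/107.239 = 3.6414
  (111 − 181.906)²/181.906 = 27.6388
  (210 − 158.855)²/158.855 = 16.4667
  (202 − 138.119)²/138.119 = 29.5454
  (231 − 234.285)²/234.285 = 0.0461
  (144 − 204.596)²/204.596 = 17.9470
  (43 − 101.255)²/101.255 = 33.5158
  (184 − 171.755)²/171.755 = 0.8730
  (196 − 149.990)²/149.990 = 14.1137
χ² = 7.9190 + 27.7957 + 11.0864 + 3.6414 + 27.6388 + 16.4667 + 29.5454 + 0.0461 + 17.9470 + 33.5158 + 0.8730 + 14.1137 = 190.59
df = (4−1)(3−1) = 6. Since 190.59 > 12.592, reject the null hypothesis of independence at α = 0.05.

190.59; reject H₀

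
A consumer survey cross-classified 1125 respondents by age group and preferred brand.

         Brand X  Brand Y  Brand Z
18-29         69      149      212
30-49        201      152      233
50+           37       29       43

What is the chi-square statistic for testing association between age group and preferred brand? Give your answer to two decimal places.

Row totals: 430, 586, 109. Column totals: 307, 330, 488. Grand total N = 1125.
Expected counts (row total × column total / N):
  18-29, Brand X: 430×307/1125 = 117.342
  18-29, Brand Y: 430×330/1125 = 126.133
  18-29, Brand Z: 430×488/1125 = 186.524
  30-49, Brand X: 586×307/1125 = 159.913
  30-49, Brand Y: 586×330/1125 = 171.893
  30-49, Brand Z: 586×488/1125 = 254.194
  50+, Brand X: 109×307/1125 = 29.745
  50+, Brand Y: 109×330/1125 = 31.973
  50+, Brand Z: 109×488/1125 = 47.282
Contributions (O − E)²/E:
  (69 − 117.342)²/117.342 = 19.9157
  (149 − 126.133)²/126.133 = 4.1456
  (212 − 186.524)²/186.524 = 3.4796
  (201 − 159.913)²/159.913 = 10.5566
  (152 − 171.893)²/171.893 = 2.3022
  (233 − 254.194)²/254.194 = 1.7671
  (37 − 29.745)²/29.745 = 1.7695
  (29 − 31.973)²/31.973 = 0.2764
  (43 − 47.282)²/47.282 = 0.3878
χ² = 19.9157 + 4.1456 + 3.4796 + 10.5566 + 2.3022 + 1.7671 + 1.7695 + 0.2764 + 0.3878 = 44.60

44.60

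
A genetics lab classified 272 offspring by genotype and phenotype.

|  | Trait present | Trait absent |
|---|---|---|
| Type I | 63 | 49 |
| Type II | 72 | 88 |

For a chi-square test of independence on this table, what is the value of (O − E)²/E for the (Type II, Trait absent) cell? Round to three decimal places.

0.682

Row total (Type II) = 160; column total (Trait absent) = 137; N = 272.
Expected count E = 160 × 137 / 272 = 80.5882.
Contribution = (O − E)²/E = (88 − 80.5882)² / 80.5882 = 0.682.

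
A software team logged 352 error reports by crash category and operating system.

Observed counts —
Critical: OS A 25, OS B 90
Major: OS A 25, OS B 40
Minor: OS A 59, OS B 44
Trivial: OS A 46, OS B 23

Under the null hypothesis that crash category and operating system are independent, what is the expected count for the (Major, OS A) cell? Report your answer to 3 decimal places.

28.622

Row total (Major) = 65; column total (OS A) = 155; grand total N = 352.
Expected count = (row total × column total) / N = 65 × 155 / 352 = 28.622.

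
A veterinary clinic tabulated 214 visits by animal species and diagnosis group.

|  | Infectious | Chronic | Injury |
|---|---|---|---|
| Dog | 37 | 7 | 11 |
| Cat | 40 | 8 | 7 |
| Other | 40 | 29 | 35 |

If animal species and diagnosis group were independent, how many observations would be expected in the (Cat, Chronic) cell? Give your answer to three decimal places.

Row total (Cat) = 55; column total (Chronic) = 44; grand total N = 214.
Expected count = (row total × column total) / N = 55 × 44 / 214 = 11.308.

11.308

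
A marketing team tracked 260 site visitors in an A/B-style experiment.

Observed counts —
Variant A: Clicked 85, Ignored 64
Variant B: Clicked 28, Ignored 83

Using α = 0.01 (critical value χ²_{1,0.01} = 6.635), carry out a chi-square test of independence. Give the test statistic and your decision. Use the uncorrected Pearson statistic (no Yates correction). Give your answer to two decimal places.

26.21; reject H₀

Row totals: 149, 111. Column totals: 113, 147. Grand total N = 260.
Expected counts (row total × column total / N):
  Variant A, Clicked: 149×113/260 = 64.758
  Variant A, Ignored: 149×147/260 = 84.242
  Variant B, Clicked: 111×113/260 = 48.242
  Variant B, Ignored: 111×147/260 = 62.758
Contributions (O − E)²/E:
  (85 − 64.758)²/64.758 = 6.3272
  (64 − 84.242)²/84.242 = 4.8638
  (28 − 48.242)²/48.242 = 8.4934
  (83 − 62.758)²/62.758 = 6.5289
χ² = 6.3272 + 4.8638 + 8.4934 + 6.5289 = 26.21
df = (2−1)(2−1) = 1. Since 26.21 > 6.635, reject the null hypothesis of independence at α = 0.01.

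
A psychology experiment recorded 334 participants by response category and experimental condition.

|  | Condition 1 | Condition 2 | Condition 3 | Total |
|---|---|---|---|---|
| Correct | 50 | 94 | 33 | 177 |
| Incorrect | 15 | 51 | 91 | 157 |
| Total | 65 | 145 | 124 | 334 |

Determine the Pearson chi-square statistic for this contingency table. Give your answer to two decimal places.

Grand total N = 334.
Expected counts (row total × column total / N):
  Correct, Condition 1: 177×65/334 = 34.4461
  Correct, Condition 2: 177×145/334 = 76.8413
  Correct, Condition 3: 177×124/334 = 65.7126
  Incorrect, Condition 1: 157×65/334 = 30.5539
  Incorrect, Condition 2: 157×145/334 = 68.1587
  Incorrect, Condition 3: 157×124/334 = 58.2874
Contributions (O − E)²/E:
  (50 − 34.4461)²/34.4461 = 7.0233
  (94 − 76.8413)²/76.8413 = 3.8315
  (33 − 65.7126)²/65.7126 = 16.2848
  (15 − 30.5539)²/30.5539 = 7.9179
  (51 − 68.1587)²/68.1587 = 4.3196
  (91 − 58.2874)²/58.2874 = 18.3593
χ² = 7.0233 + 3.8315 + 16.2848 + 7.9179 + 4.3196 + 18.3593 = 57.74

57.74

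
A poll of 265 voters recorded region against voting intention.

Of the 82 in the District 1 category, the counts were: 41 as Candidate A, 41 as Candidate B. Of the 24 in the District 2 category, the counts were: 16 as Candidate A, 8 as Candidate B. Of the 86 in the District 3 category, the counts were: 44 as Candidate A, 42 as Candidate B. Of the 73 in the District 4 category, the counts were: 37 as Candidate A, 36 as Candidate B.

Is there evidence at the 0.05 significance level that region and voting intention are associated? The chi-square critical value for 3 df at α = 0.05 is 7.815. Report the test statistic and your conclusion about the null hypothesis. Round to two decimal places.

Row totals: 82, 24, 86, 73. Column totals: 138, 127. Grand total N = 265.
Expected counts (row total × column total / N):
  District 1, Candidate A: 82×138/265 = 42.702
  District 1, Candidate B: 82×127/265 = 39.298
  District 2, Candidate A: 24×138/265 = 12.498
  District 2, Candidate B: 24×127/265 = 11.502
  District 3, Candidate A: 86×138/265 = 44.785
  District 3, Candidate B: 86×127/265 = 41.215
  District 4, Candidate A: 73×138/265 = 38.015
  District 4, Candidate B: 73×127/265 = 34.985
Contributions (O − E)²/E:
  (41 − 42.702)²/42.702 = 0.0678
  (41 − 39.298)²/39.298 = 0.0737
  (16 − 12.498)²/12.498 = 0.9813
  (8 − 11.502)²/11.502 = 1.0662
  (44 − 44.785)²/44.785 = 0.0138
  (42 − 41.215)²/41.215 = 0.0150
  (37 − 38.015)²/38.015 = 0.0271
  (36 − 34.985)²/34.985 = 0.0294
χ² = 0.0678 + 0.0737 + 0.9813 + 1.0662 + 0.0138 + 0.0150 + 0.0271 + 0.0294 = 2.27
df = (4−1)(2−1) = 3. Since 2.27 < 7.815, fail to reject the null hypothesis of independence at α = 0.05.

2.27; fail to reject H₀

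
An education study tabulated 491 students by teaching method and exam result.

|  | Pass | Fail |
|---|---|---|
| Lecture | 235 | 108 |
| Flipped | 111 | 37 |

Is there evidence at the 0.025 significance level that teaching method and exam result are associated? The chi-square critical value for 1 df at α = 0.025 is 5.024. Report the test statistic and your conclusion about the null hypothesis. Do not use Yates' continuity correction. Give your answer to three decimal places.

2.091; fail to reject H₀

Row totals: 343, 148. Column totals: 346, 145. Grand total N = 491.
Expected counts (row total × column total / N):
  Lecture, Pass: 343×346/491 = 241.7067
  Lecture, Fail: 343×145/491 = 101.2933
  Flipped, Pass: 148×346/491 = 104.2933
  Flipped, Fail: 148×145/491 = 43.7067
Contributions (O − E)²/E:
  (235 − 241.7067)²/241.7067 = 0.1861
  (108 − 101.2933)²/101.2933 = 0.4441
  (111 − 104.2933)²/104.2933 = 0.4313
  (37 − 43.7067)²/43.7067 = 1.0291
χ² = 0.1861 + 0.4441 + 0.4313 + 1.0291 = 2.091
df = (2−1)(2−1) = 1. Since 2.091 < 5.024, fail to reject the null hypothesis of independence at α = 0.025.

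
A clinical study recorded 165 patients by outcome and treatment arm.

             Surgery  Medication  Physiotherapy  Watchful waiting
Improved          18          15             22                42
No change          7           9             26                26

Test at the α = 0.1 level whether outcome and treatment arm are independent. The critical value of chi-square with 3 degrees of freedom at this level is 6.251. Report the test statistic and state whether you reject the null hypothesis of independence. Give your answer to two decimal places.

Row totals: 97, 68. Column totals: 25, 24, 48, 68. Grand total N = 165.
Expected counts (row total × column total / N):
  Improved, Surgery: 97×25/165 = 14.697
  Improved, Medication: 97×24/165 = 14.109
  Improved, Physiotherapy: 97×48/165 = 28.218
  Improved, Watchful waiting: 97×68/165 = 39.976
  No change, Surgery: 68×25/165 = 10.303
  No change, Medication: 68×24/165 = 9.891
  No change, Physiotherapy: 68×48/165 = 19.782
  No change, Watchful waiting: 68×68/165 = 28.024
Contributions (O − E)²/E:
  (18 − 14.697)²/14.697 = 0.7423
  (15 − 14.109)²/14.109 = 0.0563
  (22 − 28.218)²/28.218 = 1.3702
  (42 − 39.976)²/39.976 = 0.1025
  (7 − 10.303)²/10.303 = 1.0589
  (9 − 9.891)²/9.891 = 0.0803
  (26 − 19.782)²/19.782 = 1.9545
  (26 − 28.024)²/28.024 = 0.1462
χ² = 0.7423 + 0.0563 + 1.3702 + 0.1025 + 1.0589 + 0.0803 + 1.9545 + 0.1462 = 5.51
df = (2−1)(4−1) = 3. Since 5.51 < 6.251, fail to reject the null hypothesis of independence at α = 0.1.

5.51; fail to reject H₀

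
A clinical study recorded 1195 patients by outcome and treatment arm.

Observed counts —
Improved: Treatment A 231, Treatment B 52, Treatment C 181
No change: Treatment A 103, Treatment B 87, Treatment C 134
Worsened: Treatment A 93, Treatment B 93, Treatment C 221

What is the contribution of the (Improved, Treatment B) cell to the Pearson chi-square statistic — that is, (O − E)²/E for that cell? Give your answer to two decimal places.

Row total (Improved) = 464; column total (Treatment B) = 232; N = 1195.
Expected count E = 464 × 232 / 1195 = 90.082.
Contribution = (O − E)²/E = (52 − 90.082)² / 90.082 = 16.10.

16.10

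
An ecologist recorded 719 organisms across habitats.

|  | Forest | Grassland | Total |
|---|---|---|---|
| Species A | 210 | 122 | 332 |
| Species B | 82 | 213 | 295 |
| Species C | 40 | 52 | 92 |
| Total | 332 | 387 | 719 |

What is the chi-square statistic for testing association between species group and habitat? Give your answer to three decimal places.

Grand total N = 719.
Expected counts (row total × column total / N):
  Species A, Forest: 332×332/719 = 153.3018
  Species A, Grassland: 332×387/719 = 178.6982
  Species B, Forest: 295×332/719 = 136.2170
  Species B, Grassland: 295×387/719 = 158.7830
  Species C, Forest: 92×332/719 = 42.4812
  Species C, Grassland: 92×387/719 = 49.5188
Contributions (O − E)²/E:
  (210 − 153.3018)²/153.3018 = 20.9697
  (122 − 178.6982)²/178.6982 = 17.9895
  (82 − 136.2170)²/136.2170 = 21.5794
  (213 − 158.7830)²/158.7830 = 18.5126
  (40 − 42.4812)²/42.4812 = 0.1449
  (52 − 49.5188)²/49.5188 = 0.1243
χ² = 20.9697 + 17.9895 + 21.5794 + 18.5126 + 0.1449 + 0.1243 = 79.320

79.320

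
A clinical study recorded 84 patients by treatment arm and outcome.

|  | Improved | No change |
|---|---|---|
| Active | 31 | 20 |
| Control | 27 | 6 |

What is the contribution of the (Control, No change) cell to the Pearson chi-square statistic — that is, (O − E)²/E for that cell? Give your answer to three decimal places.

1.739

Row total (Control) = 33; column total (No change) = 26; N = 84.
Expected count E = 33 × 26 / 84 = 10.2143.
Contribution = (O − E)²/E = (6 − 10.2143)² / 10.2143 = 1.739.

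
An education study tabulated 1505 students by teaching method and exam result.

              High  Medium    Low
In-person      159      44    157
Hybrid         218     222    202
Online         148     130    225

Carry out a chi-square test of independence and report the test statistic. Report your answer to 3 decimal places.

72.842

Row totals: 360, 642, 503. Column totals: 525, 396, 584. Grand total N = 1505.
Expected counts (row total × column total / N):
  In-person, High: 360×525/1505 = 125.5814
  In-person, Medium: 360×396/1505 = 94.7243
  In-person, Low: 360×584/1505 = 139.6944
  Hybrid, High: 642×525/1505 = 223.9535
  Hybrid, Medium: 642×396/1505 = 168.9249
  Hybrid, Low: 642×584/1505 = 249.1216
  Online, High: 503×525/1505 = 175.4651
  Online, Medium: 503×396/1505 = 132.3508
  Online, Low: 503×584/1505 = 195.1841
Contributions (O − E)²/E:
  (159 − 125.5814)²/125.5814 = 8.8931
  (44 − 94.7243)²/94.7243 = 27.1626
  (157 − 139.6944)²/139.6944 = 2.1438
  (218 − 223.9535)²/223.9535 = 0.1583
  (222 − 168.9249)²/168.9249 = 16.6758
  (202 − 249.1216)²/249.1216 = 8.9131
  (148 − 175.4651)²/175.4651 = 4.2990
  (130 − 132.3508)²/132.3508 = 0.0418
  (225 − 195.1841)²/195.1841 = 4.5546
χ² = 8.8931 + 27.1626 + 2.1438 + 0.1583 + 16.6758 + 8.9131 + 4.2990 + 0.0418 + 4.5546 = 72.842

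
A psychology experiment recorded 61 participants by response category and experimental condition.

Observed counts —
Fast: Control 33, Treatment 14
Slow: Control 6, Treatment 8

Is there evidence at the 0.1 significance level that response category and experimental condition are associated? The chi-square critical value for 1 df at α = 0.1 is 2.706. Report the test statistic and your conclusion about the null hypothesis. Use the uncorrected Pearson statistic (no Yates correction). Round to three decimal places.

3.501; reject H₀

Row totals: 47, 14. Column totals: 39, 22. Grand total N = 61.
Expected counts (row total × column total / N):
  Fast, Control: 47×39/61 = 30.04918
  Fast, Treatment: 47×22/61 = 16.95082
  Slow, Control: 14×39/61 = 8.95082
  Slow, Treatment: 14×22/61 = 5.04918
Contributions (O − E)²/E:
  (33 − 30.04918)²/30.04918 = 0.2898
  (14 − 16.95082)²/16.95082 = 0.5137
  (6 − 8.95082)²/8.95082 = 0.9728
  (8 − 5.04918)²/5.04918 = 1.7245
χ² = 0.2898 + 0.5137 + 0.9728 + 1.7245 = 3.501
df = (2−1)(2−1) = 1. Since 3.501 > 2.706, reject the null hypothesis of independence at α = 0.1.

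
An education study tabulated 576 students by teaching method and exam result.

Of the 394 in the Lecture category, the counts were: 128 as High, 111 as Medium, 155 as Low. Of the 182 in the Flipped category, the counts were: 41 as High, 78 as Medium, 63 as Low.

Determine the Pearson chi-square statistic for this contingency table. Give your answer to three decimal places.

Row totals: 394, 182. Column totals: 169, 189, 218. Grand total N = 576.
Expected counts (row total × column total / N):
  Lecture, High: 394×169/576 = 115.6007
  Lecture, Medium: 394×189/576 = 129.2812
  Lecture, Low: 394×218/576 = 149.1181
  Flipped, High: 182×169/576 = 53.3993
  Flipped, Medium: 182×189/576 = 59.7188
  Flipped, Low: 182×218/576 = 68.8819
Contributions (O − E)²/E:
  (128 − 115.6007)²/115.6007 = 1.3299
  (111 − 129.2812)²/129.2812 = 2.5851
  (155 − 149.1181)²/149.1181 = 0.2320
  (41 − 53.3993)²/53.3993 = 2.8791
  (78 − 59.7188)²/59.7188 = 5.5963
  (63 − 68.8819)²/68.8819 = 0.5023
χ² = 1.3299 + 2.5851 + 0.2320 + 2.8791 + 5.5963 + 0.5023 = 13.125

13.125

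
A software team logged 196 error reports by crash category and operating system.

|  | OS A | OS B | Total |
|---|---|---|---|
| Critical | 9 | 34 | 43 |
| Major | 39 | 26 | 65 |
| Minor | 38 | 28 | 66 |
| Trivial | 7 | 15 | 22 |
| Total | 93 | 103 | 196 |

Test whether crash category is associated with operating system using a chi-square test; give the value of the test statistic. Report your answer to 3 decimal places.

Grand total N = 196.
Expected counts (row total × column total / N):
  Critical, OS A: 43×93/196 = 20.4031
  Critical, OS B: 43×103/196 = 22.5969
  Major, OS A: 65×93/196 = 30.8418
  Major, OS B: 65×103/196 = 34.1582
  Minor, OS A: 66×93/196 = 31.3163
  Minor, OS B: 66×103/196 = 34.6837
  Trivial, OS A: 22×93/196 = 10.4388
  Trivial, OS B: 22×103/196 = 11.5612
Contributions (O − E)²/E:
  (9 − 20.4031)²/20.4031 = 6.3731
  (34 − 22.5969)²/22.5969 = 5.7544
  (39 − 30.8418)²/30.8418 = 2.1580
  (26 − 34.1582)²/34.1582 = 1.9485
  (38 − 31.3163)²/31.3163 = 1.4265
  (28 − 34.6837)²/34.6837 = 1.2880
  (7 − 10.4388)²/10.4388 = 1.1328
  (15 − 11.5612)²/11.5612 = 1.0228
χ² = 6.3731 + 5.7544 + 2.1580 + 1.9485 + 1.4265 + 1.2880 + 1.1328 + 1.0228 = 21.104

21.104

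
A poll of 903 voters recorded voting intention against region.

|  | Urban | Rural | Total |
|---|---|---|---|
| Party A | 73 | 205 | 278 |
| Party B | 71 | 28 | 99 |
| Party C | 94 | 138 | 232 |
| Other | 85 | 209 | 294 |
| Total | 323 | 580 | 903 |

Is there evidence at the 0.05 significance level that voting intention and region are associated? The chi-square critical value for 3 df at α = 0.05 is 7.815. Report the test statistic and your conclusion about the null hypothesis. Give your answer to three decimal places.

Grand total N = 903.
Expected counts (row total × column total / N):
  Party A, Urban: 278×323/903 = 99.4396
  Party A, Rural: 278×580/903 = 178.5604
  Party B, Urban: 99×323/903 = 35.4120
  Party B, Rural: 99×580/903 = 63.5880
  Party C, Urban: 232×323/903 = 82.9856
  Party C, Rural: 232×580/903 = 149.0144
  Other, Urban: 294×323/903 = 105.1628
  Other, Rural: 294×580/903 = 188.8372
Contributions (O − E)²/E:
  (73 − 99.4396)²/99.4396 = 7.0299
  (205 − 178.5604)²/178.5604 = 3.9149
  (71 − 35.4120)²/35.4120 = 35.7649
  (28 − 63.5880)²/63.5880 = 19.9174
  (94 − 82.9856)²/82.9856 = 1.4619
  (138 − 149.0144)²/149.0144 = 0.8141
  (85 − 105.1628)²/105.1628 = 3.8658
  (209 − 188.8372)²/188.8372 = 2.1529
χ² = 7.0299 + 3.9149 + 35.7649 + 19.9174 + 1.4619 + 0.8141 + 3.8658 + 2.1529 = 74.922
df = (4−1)(2−1) = 3. Since 74.922 > 7.815, reject the null hypothesis of independence at α = 0.05.

74.922; reject H₀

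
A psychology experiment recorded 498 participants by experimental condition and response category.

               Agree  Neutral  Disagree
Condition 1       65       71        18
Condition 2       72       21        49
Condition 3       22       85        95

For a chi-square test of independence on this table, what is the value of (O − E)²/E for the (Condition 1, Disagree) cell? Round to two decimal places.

Row total (Condition 1) = 154; column total (Disagree) = 162; N = 498.
Expected count E = 154 × 162 / 498 = 50.096.
Contribution = (O − E)²/E = (18 − 50.096)² / 50.096 = 20.56.

20.56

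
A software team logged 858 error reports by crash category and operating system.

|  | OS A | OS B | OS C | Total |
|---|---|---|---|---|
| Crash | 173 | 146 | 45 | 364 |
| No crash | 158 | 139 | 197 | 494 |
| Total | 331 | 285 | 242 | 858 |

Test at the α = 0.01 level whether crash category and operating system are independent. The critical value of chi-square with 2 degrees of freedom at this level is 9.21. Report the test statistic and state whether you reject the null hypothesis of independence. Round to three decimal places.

Grand total N = 858.
Expected counts (row total × column total / N):
  Crash, OS A: 364×331/858 = 140.4242
  Crash, OS B: 364×285/858 = 120.9091
  Crash, OS C: 364×242/858 = 102.6667
  No crash, OS A: 494×331/858 = 190.5758
  No crash, OS B: 494×285/858 = 164.0909
  No crash, OS C: 494×242/858 = 139.3333
Contributions (O − E)²/E:
  (173 − 140.4242)²/140.4242 = 7.5570
  (146 − 120.9091)²/120.9091 = 5.2068
  (45 − 102.6667)²/102.6667 = 32.3907
  (158 − 190.5758)²/190.5758 = 5.5683
  (139 − 164.0909)²/164.0909 = 3.8366
  (197 − 139.3333)²/139.3333 = 23.8669
χ² = 7.5570 + 5.2068 + 32.3907 + 5.5683 + 3.8366 + 23.8669 = 78.426
df = (2−1)(3−1) = 2. Since 78.426 > 9.21, reject the null hypothesis of independence at α = 0.01.

78.426; reject H₀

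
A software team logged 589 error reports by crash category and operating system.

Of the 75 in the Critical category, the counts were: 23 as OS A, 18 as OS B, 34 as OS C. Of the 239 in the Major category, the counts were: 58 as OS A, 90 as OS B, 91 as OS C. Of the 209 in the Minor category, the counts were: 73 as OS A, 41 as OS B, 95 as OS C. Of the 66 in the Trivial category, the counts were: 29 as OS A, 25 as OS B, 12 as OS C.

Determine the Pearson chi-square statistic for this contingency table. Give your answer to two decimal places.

Row totals: 75, 239, 209, 66. Column totals: 183, 174, 232. Grand total N = 589.
Expected counts (row total × column total / N):
  Critical, OS A: 75×183/589 = 23.302
  Critical, OS B: 75×174/589 = 22.156
  Critical, OS C: 75×232/589 = 29.542
  Major, OS A: 239×183/589 = 74.256
  Major, OS B: 239×174/589 = 70.604
  Major, OS C: 239×232/589 = 94.139
  Minor, OS A: 209×183/589 = 64.935
  Minor, OS B: 209×174/589 = 61.742
  Minor, OS C: 209×232/589 = 82.323
  Trivial, OS A: 66×183/589 = 20.506
  Trivial, OS B: 66×174/589 = 19.497
  Trivial, OS C: 66×232/589 = 25.997
Contributions (O − E)²/E:
  (23 − 23.302)²/23.302 = 0.0039
  (18 − 22.156)²/22.156 = 0.7796
  (34 − 29.542)²/29.542 = 0.6727
  (58 − 74.256)²/74.256 = 3.5587
  (90 − 70.604)²/70.604 = 5.3284
  (91 − 94.139)²/94.139 = 0.1047
  (73 − 64.935)²/64.935 = 1.0017
  (41 − 61.742)²/61.742 = 6.9682
  (95 − 82.323)²/82.323 = 1.9521
  (29 − 20.506)²/20.506 = 3.5184
  (25 − 19.497)²/19.497 = 1.5532
  (12 − 25.997)²/25.997 = 7.5361
χ² = 0.0039 + 0.7796 + 0.6727 + 3.5587 + 5.3284 + 0.1047 + 1.0017 + 6.9682 + 1.9521 + 3.5184 + 1.5532 + 7.5361 = 32.98

32.98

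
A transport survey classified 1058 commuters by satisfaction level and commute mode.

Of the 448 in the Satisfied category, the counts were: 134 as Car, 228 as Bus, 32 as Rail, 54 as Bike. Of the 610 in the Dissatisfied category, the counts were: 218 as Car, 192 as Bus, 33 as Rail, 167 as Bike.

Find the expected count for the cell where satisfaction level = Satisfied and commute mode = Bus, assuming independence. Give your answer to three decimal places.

Row total (Satisfied) = 448; column total (Bus) = 420; grand total N = 1058.
Expected count = (row total × column total) / N = 448 × 420 / 1058 = 177.845.

177.845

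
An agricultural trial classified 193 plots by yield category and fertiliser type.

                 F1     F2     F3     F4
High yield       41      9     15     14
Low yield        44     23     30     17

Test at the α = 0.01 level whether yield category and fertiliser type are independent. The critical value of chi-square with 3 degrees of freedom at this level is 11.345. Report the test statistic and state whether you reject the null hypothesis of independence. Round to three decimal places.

5.350; fail to reject H₀

Row totals: 79, 114. Column totals: 85, 32, 45, 31. Grand total N = 193.
Expected counts (row total × column total / N):
  High yield, F1: 79×85/193 = 34.7927
  High yield, F2: 79×32/193 = 13.0984
  High yield, F3: 79×45/193 = 18.4197
  High yield, F4: 79×31/193 = 12.6891
  Low yield, F1: 114×85/193 = 50.2073
  Low yield, F2: 114×32/193 = 18.9016
  Low yield, F3: 114×45/193 = 26.5803
  Low yield, F4: 114×31/193 = 18.3109
Contributions (O − E)²/E:
  (41 − 34.7927)²/34.7927 = 1.1074
  (9 − 13.0984)²/13.0984 = 1.2824
  (15 − 18.4197)²/18.4197 = 0.6349
  (14 − 12.6891)²/12.6891 = 0.1354
  (44 − 50.2073)²/50.2073 = 0.7674
  (23 − 18.9016)²/18.9016 = 0.8886
  (30 − 26.5803)²/26.5803 = 0.4400
  (17 − 18.3109)²/18.3109 = 0.0938
χ² = 1.1074 + 1.2824 + 0.6349 + 0.1354 + 0.7674 + 0.8886 + 0.4400 + 0.0938 = 5.350
df = (2−1)(4−1) = 3. Since 5.350 < 11.345, fail to reject the null hypothesis of independence at α = 0.01.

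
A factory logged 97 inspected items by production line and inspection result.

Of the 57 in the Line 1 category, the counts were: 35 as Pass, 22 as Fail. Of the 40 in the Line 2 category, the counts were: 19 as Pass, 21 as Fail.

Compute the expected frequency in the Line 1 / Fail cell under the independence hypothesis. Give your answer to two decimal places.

25.27

Row total (Line 1) = 57; column total (Fail) = 43; grand total N = 97.
Expected count = (row total × column total) / N = 57 × 43 / 97 = 25.27.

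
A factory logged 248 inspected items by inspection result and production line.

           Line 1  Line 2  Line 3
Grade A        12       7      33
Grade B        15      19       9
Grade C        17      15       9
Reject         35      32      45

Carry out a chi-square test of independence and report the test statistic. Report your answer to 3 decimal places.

25.788

Row totals: 52, 43, 41, 112. Column totals: 79, 73, 96. Grand total N = 248.
Expected counts (row total × column total / N):
  Grade A, Line 1: 52×79/248 = 16.5645
  Grade A, Line 2: 52×73/248 = 15.3065
  Grade A, Line 3: 52×96/248 = 20.1290
  Grade B, Line 1: 43×79/248 = 13.6976
  Grade B, Line 2: 43×73/248 = 12.6573
  Grade B, Line 3: 43×96/248 = 16.6452
  Grade C, Line 1: 41×79/248 = 13.0605
  Grade C, Line 2: 41×73/248 = 12.0685
  Grade C, Line 3: 41×96/248 = 15.8710
  Reject, Line 1: 112×79/248 = 35.6774
  Reject, Line 2: 112×73/248 = 32.9677
  Reject, Line 3: 112×96/248 = 43.3548
Contributions (O − E)²/E:
  (12 − 16.5645)²/16.5645 = 1.2578
  (7 − 15.3065)²/15.3065 = 4.5078
  (33 − 20.1290)²/20.1290 = 8.2300
  (15 − 13.6976)²/13.6976 = 0.1238
  (19 − 12.6573)²/12.6573 = 3.1784
  (9 − 16.6452)²/16.6452 = 3.5115
  (17 − 13.0605)²/13.0605 = 1.1883
  (15 − 12.0685)²/12.0685 = 0.7121
  (9 − 15.8710)²/15.8710 = 2.9746
  (35 − 35.6774)²/35.6774 = 0.0129
  (32 − 32.9677)²/32.9677 = 0.0284
  (45 − 43.3548)²/43.3548 = 0.0624
χ² = 1.2578 + 4.5078 + 8.2300 + 0.1238 + 3.1784 + 3.5115 + 1.1883 + 0.7121 + 2.9746 + 0.0129 + 0.0284 + 0.0624 = 25.788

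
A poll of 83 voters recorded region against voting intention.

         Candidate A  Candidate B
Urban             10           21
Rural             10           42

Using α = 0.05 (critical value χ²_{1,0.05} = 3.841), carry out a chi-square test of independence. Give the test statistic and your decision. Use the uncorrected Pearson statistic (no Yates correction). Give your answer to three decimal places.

1.802; fail to reject H₀

Row totals: 31, 52. Column totals: 20, 63. Grand total N = 83.
Expected counts (row total × column total / N):
  Urban, Candidate A: 31×20/83 = 7.4699
  Urban, Candidate B: 31×63/83 = 23.5301
  Rural, Candidate A: 52×20/83 = 12.5301
  Rural, Candidate B: 52×63/83 = 39.4699
Contributions (O − E)²/E:
  (10 − 7.4699)²/7.4699 = 0.8570
  (21 − 23.5301)²/23.5301 = 0.2721
  (10 − 12.5301)²/12.5301 = 0.5109
  (42 − 39.4699)²/39.4699 = 0.1622
χ² = 0.8570 + 0.2721 + 0.5109 + 0.1622 = 1.802
df = (2−1)(2−1) = 1. Since 1.802 < 3.841, fail to reject the null hypothesis of independence at α = 0.05.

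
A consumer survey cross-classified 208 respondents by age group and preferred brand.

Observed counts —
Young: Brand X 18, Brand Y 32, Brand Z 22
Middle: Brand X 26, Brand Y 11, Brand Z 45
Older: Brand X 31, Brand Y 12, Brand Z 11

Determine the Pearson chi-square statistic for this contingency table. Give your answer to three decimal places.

35.904

Row totals: 72, 82, 54. Column totals: 75, 55, 78. Grand total N = 208.
Expected counts (row total × column total / N):
  Young, Brand X: 72×75/208 = 25.9615
  Young, Brand Y: 72×55/208 = 19.0385
  Young, Brand Z: 72×78/208 = 27.0000
  Middle, Brand X: 82×75/208 = 29.5673
  Middle, Brand Y: 82×55/208 = 21.6827
  Middle, Brand Z: 82×78/208 = 30.7500
  Older, Brand X: 54×75/208 = 19.4712
  Older, Brand Y: 54×55/208 = 14.2788
  Older, Brand Z: 54×78/208 = 20.2500
Contributions (O − E)²/E:
  (18 − 25.9615)²/25.9615 = 2.4415
  (32 − 19.0385)²/19.0385 = 8.8242
  (22 − 27.0000)²/27.0000 = 0.9259
  (26 − 29.5673)²/29.5673 = 0.4304
  (11 − 21.6827)²/21.6827 = 5.2632
  (45 − 30.7500)²/30.7500 = 6.6037
  (31 − 19.4712)²/19.4712 = 6.8261
  (12 − 14.2788)²/14.2788 = 0.3637
  (11 − 20.2500)²/20.2500 = 4.2253
χ² = 2.4415 + 8.8242 + 0.9259 + 0.4304 + 5.2632 + 6.6037 + 6.8261 + 0.3637 + 4.2253 = 35.904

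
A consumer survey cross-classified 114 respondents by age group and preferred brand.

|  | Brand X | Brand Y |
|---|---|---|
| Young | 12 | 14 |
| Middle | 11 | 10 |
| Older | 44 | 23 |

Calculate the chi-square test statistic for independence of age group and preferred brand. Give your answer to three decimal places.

Row totals: 26, 21, 67. Column totals: 67, 47. Grand total N = 114.
Expected counts (row total × column total / N):
  Young, Brand X: 26×67/114 = 15.2807
  Young, Brand Y: 26×47/114 = 10.7193
  Middle, Brand X: 21×67/114 = 12.3421
  Middle, Brand Y: 21×47/114 = 8.6579
  Older, Brand X: 67×67/114 = 39.3772
  Older, Brand Y: 67×47/114 = 27.6228
Contributions (O − E)²/E:
  (12 − 15.2807)²/15.2807 = 0.7044
  (14 − 10.7193)²/10.7193 = 1.0041
  (11 − 12.3421)²/12.3421 = 0.1459
  (10 − 8.6579)²/8.6579 = 0.2080
  (44 − 39.3772)²/39.3772 = 0.5427
  (23 − 27.6228)²/27.6228 = 0.7736
χ² = 0.7044 + 1.0041 + 0.1459 + 0.2080 + 0.5427 + 0.7736 = 3.379

3.379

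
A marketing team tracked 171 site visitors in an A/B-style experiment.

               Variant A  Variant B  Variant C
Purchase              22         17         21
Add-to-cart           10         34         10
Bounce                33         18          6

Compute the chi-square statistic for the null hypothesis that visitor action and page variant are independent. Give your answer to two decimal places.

29.88

Row totals: 60, 54, 57. Column totals: 65, 69, 37. Grand total N = 171.
Expected counts (row total × column total / N):
  Purchase, Variant A: 60×65/171 = 22.807
  Purchase, Variant B: 60×69/171 = 24.211
  Purchase, Variant C: 60×37/171 = 12.982
  Add-to-cart, Variant A: 54×65/171 = 20.526
  Add-to-cart, Variant B: 54×69/171 = 21.789
  Add-to-cart, Variant C: 54×37/171 = 11.684
  Bounce, Variant A: 57×65/171 = 21.667
  Bounce, Variant B: 57×69/171 = 23.000
  Bounce, Variant C: 57×37/171 = 12.333
Contributions (O − E)²/E:
  (22 − 22.807)²/22.807 = 0.0286
  (17 − 24.211)²/24.211 = 2.1477
  (21 − 12.982)²/12.982 = 4.9521
  (10 − 20.526)²/20.526 = 5.3979
  (34 − 21.789)²/21.789 = 6.8433
  (10 − 11.684)²/11.684 = 0.2427
  (33 − 21.667)²/21.667 = 5.9278
  (18 − 23.000)²/23.000 = 1.0870
  (6 − 12.333)²/12.333 = 3.2520
χ² = 0.0286 + 2.1477 + 4.9521 + 5.3979 + 6.8433 + 0.2427 + 5.9278 + 1.0870 + 3.2520 = 29.88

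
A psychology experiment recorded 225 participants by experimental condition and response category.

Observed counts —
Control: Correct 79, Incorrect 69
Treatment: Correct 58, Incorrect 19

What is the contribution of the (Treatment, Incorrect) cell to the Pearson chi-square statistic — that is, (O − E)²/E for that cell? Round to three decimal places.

4.103

Row total (Treatment) = 77; column total (Incorrect) = 88; N = 225.
Expected count E = 77 × 88 / 225 = 30.1156.
Contribution = (O − E)²/E = (19 − 30.1156)² / 30.1156 = 4.103.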